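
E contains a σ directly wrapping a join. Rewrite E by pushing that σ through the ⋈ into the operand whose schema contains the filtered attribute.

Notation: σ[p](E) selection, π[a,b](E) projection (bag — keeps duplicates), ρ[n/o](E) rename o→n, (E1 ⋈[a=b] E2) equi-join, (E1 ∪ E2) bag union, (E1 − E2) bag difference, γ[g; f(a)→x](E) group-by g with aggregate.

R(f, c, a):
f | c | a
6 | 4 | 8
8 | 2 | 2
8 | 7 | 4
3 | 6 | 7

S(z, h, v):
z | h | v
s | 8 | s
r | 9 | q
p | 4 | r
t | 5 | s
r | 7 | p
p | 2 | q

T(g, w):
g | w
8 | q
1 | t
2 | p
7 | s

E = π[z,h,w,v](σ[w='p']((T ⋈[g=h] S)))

σ filters on w, owned by the left side.
E' = π[z,h,w,v]((σ[w='p'](T) ⋈[g=h] S))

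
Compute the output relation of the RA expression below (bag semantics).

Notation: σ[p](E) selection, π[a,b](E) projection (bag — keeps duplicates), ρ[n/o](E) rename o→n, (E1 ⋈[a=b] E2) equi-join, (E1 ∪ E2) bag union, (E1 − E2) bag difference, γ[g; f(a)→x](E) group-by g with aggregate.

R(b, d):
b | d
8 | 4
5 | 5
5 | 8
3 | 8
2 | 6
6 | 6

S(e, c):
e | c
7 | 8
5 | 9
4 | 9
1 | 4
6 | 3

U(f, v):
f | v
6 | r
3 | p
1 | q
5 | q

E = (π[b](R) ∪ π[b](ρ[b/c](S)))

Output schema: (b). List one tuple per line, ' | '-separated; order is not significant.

Per-node cardinality:
  R → 6
  π[b](R) → 6
  S → 5
  ρ[b/c](S) → 5
  π[b](ρ[b/c](S)) → 5
  (π[b](R) ∪ π[b](ρ[b/c](S))) → 11

== RESULT ==
b
2
3
3
4
5
5
6
8
8
9
9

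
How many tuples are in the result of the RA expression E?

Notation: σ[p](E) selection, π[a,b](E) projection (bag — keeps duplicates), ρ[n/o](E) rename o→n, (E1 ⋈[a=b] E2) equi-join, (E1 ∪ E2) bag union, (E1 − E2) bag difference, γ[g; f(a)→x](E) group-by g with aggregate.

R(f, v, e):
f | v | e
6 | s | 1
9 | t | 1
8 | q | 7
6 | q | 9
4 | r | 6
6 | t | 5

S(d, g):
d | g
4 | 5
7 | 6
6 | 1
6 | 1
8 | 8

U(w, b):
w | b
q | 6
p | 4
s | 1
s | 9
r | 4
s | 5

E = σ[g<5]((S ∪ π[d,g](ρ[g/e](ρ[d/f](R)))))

Per-node cardinality:
  S → 5
  R → 6
  ρ[d/f](R) → 6
  ρ[g/e](ρ[d/f](R)) → 6
  π[d,g](ρ[g/e](ρ[d/f](R))) → 6
  (S ∪ π[d,g](ρ[g/e](ρ[d/f](R)))) → 11
  σ[g<5]((S ∪ π[d,g](ρ[g/e](ρ[d/f](R))))) → 4

|E| = 4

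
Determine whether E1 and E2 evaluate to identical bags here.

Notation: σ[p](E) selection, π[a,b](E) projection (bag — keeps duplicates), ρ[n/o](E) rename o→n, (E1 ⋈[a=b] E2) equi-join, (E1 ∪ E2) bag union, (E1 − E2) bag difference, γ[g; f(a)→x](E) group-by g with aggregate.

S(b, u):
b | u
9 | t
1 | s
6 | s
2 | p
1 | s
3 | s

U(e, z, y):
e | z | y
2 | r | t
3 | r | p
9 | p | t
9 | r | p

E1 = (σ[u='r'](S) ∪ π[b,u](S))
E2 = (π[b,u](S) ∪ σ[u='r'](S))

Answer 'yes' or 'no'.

E1 row counts bottom-up:
  S → 6
  σ[u='r'](S) → 0
  S → 6
  π[b,u](S) → 6
  (σ[u='r'](S) ∪ π[b,u](S)) → 6
E2 row counts bottom-up:
  S → 6
  π[b,u](S) → 6
  S → 6
  σ[u='r'](S) → 0
  (π[b,u](S) ∪ σ[u='r'](S)) → 6

E1 and E2 produce the same multiset:
b | u
1 | s
1 | s
2 | p
3 | s
6 | s
9 | t

yes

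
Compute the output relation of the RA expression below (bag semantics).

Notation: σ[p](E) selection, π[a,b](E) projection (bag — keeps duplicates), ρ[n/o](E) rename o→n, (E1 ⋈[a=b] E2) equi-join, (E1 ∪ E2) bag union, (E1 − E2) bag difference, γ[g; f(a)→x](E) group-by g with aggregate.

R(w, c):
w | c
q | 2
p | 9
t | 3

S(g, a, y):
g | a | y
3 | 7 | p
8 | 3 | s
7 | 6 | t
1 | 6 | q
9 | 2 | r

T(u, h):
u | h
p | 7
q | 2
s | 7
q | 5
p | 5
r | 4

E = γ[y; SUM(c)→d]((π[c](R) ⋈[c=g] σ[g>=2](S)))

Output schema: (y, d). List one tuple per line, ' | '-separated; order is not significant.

Subexpression sizes:
  R → 3
  π[c](R) → 3
  S → 5
  σ[g>=2](S) → 4
  (π[c](R) ⋈[c=g] σ[g>=2](S)) → 2
  γ[y; SUM(c)→d]((π[c](R) ⋈[c=g] σ[g>=2](S))) → 2

== RESULT ==
y | d
p | 3
r | 9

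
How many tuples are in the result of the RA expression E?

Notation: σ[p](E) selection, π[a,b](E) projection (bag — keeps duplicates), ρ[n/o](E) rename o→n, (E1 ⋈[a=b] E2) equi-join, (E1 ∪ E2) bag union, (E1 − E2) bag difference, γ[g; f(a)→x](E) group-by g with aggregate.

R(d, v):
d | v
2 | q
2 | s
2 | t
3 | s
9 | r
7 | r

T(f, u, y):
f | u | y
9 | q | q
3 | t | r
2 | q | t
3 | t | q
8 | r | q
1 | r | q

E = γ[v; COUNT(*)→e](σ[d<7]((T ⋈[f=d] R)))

Stepwise |·|:
  T → 6
  R → 6
  (T ⋈[f=d] R) → 6
  σ[d<7]((T ⋈[f=d] R)) → 5
  γ[v; COUNT(*)→e](σ[d<7]((T ⋈[f=d] R))) → 3

|E| = 3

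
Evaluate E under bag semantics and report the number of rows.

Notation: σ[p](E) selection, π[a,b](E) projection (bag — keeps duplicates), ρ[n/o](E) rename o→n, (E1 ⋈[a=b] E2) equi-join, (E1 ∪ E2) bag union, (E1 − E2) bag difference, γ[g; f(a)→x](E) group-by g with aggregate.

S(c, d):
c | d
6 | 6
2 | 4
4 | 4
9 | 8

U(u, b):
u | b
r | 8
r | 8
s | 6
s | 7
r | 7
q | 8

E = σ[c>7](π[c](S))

Per-node cardinality:
  S → 4
  π[c](S) → 4
  σ[c>7](π[c](S)) → 1

|E| = 1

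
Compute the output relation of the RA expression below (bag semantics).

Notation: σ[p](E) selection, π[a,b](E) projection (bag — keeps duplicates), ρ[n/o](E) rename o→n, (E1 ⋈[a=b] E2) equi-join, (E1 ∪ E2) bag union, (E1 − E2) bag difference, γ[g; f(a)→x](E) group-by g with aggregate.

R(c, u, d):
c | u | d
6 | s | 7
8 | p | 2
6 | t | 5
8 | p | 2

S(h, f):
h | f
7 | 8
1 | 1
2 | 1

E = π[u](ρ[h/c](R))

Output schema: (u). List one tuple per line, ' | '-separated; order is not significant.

Subexpression sizes:
  R → 4
  ρ[h/c](R) → 4
  π[u](ρ[h/c](R)) → 4

== RESULT ==
u
p
p
s
t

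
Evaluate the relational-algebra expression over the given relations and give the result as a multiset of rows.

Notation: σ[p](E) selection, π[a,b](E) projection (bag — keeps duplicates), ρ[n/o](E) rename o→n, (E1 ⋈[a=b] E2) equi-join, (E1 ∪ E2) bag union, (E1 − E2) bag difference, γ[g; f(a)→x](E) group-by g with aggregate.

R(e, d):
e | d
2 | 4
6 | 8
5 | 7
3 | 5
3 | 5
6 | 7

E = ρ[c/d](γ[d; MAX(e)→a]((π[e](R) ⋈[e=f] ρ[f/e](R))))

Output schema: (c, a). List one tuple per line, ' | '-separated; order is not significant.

Per-node cardinality:
  R → 6
  π[e](R) → 6
  R → 6
  ρ[f/e](R) → 6
  (π[e](R) ⋈[e=f] ρ[f/e](R)) → 10
  γ[d; MAX(e)→a]((π[e](R) ⋈[e=f] ρ[f/e](R))) → 4
  ρ[c/d](γ[d; MAX(e)→a]((π[e](R) ⋈[e=f] ρ[f/e](R)))) → 4

== RESULT ==
c | a
4 | 2
5 | 3
7 | 6
8 | 6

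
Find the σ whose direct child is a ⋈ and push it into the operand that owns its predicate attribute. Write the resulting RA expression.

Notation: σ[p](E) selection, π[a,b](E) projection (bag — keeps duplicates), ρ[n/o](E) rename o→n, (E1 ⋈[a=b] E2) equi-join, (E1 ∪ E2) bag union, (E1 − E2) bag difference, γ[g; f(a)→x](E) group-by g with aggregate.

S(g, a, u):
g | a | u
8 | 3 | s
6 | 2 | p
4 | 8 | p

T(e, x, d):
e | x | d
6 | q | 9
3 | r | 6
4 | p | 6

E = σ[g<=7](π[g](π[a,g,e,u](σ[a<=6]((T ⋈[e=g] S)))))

σ filters on a, owned by the right side.
E' = σ[g<=7](π[g](π[a,g,e,u]((T ⋈[e=g] σ[a<=6](S)))))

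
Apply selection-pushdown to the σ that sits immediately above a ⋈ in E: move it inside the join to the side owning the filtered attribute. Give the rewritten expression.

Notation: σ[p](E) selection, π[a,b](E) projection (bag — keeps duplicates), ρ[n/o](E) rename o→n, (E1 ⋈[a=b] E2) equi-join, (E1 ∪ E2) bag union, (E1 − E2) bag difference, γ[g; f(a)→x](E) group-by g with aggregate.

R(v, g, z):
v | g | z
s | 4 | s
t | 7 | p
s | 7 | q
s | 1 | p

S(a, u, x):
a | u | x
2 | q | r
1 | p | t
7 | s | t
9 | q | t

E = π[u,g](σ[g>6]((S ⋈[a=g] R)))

σ filters on g, owned by the right side.
E' = π[u,g]((S ⋈[a=g] σ[g>6](R)))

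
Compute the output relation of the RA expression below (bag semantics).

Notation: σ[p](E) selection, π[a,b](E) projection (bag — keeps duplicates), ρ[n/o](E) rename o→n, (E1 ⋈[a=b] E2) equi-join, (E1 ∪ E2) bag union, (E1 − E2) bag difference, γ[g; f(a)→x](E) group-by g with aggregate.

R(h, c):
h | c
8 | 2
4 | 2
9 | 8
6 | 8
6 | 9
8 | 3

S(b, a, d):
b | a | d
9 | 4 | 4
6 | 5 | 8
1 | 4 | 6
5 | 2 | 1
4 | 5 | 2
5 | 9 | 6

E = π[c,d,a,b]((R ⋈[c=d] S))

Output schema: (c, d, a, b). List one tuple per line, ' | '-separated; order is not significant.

Per-node cardinality:
  R → 6
  S → 6
  (R ⋈[c=d] S) → 4
  π[c,d,a,b]((R ⋈[c=d] S)) → 4

== RESULT ==
c | d | a | b
2 | 2 | 5 | 4
2 | 2 | 5 | 4
8 | 8 | 5 | 6
8 | 8 | 5 | 6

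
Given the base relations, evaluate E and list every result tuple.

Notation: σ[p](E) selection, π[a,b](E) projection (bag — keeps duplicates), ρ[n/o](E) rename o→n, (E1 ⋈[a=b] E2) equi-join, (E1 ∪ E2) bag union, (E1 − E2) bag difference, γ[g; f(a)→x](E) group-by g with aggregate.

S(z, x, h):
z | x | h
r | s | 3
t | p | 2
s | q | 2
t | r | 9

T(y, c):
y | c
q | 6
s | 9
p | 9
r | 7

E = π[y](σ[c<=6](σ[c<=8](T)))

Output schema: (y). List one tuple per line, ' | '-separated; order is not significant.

Per-node cardinality:
  T → 4
  σ[c<=8](T) → 2
  σ[c<=6](σ[c<=8](T)) → 1
  π[y](σ[c<=6](σ[c<=8](T))) → 1

== RESULT ==
y
q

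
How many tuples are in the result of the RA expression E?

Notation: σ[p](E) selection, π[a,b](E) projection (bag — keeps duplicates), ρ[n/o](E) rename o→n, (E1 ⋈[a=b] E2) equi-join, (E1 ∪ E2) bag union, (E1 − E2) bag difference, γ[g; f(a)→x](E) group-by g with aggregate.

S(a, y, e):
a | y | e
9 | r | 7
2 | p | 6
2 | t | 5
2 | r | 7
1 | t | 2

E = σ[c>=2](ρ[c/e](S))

Subexpression sizes:
  S → 5
  ρ[c/e](S) → 5
  σ[c>=2](ρ[c/e](S)) → 5

|E| = 5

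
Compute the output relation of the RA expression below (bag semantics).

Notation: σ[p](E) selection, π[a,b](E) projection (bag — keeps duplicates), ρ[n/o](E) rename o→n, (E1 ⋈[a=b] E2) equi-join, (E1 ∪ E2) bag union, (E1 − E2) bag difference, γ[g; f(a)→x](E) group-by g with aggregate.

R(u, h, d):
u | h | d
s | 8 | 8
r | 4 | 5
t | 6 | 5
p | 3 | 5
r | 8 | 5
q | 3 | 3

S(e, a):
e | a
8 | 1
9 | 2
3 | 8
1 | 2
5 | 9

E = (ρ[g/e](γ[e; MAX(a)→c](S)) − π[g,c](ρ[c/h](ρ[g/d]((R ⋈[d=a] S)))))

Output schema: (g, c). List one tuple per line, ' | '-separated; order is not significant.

Per-node cardinality:
  S → 5
  γ[e; MAX(a)→c](S) → 5
  ρ[g/e](γ[e; MAX(a)→c](S)) → 5
  R → 6
  S → 5
  (R ⋈[d=a] S) → 1
  ρ[g/d]((R ⋈[d=a] S)) → 1
  ρ[c/h](ρ[g/d]((R ⋈[d=a] S))) → 1
  π[g,c](ρ[c/h](ρ[g/d]((R ⋈[d=a] S)))) → 1
  (ρ[g/e](γ[e; MAX(a)→c](S)) − π[g,c](ρ[c/h](ρ[g/d]((R ⋈[d=a] S))))) → 5

== RESULT ==
g | c
1 | 2
3 | 8
5 | 9
8 | 1
9 | 2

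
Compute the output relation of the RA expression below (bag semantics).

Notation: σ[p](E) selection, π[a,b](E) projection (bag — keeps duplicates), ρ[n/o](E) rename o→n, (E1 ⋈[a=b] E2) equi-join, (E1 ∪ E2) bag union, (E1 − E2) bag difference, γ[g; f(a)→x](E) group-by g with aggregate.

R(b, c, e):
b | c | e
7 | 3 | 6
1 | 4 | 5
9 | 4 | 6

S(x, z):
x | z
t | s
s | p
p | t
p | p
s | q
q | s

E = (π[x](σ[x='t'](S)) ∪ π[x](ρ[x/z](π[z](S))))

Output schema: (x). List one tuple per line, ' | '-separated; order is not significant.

Subexpression sizes:
  S → 6
  σ[x='t'](S) → 1
  π[x](σ[x='t'](S)) → 1
  S → 6
  π[z](S) → 6
  ρ[x/z](π[z](S)) → 6
  π[x](ρ[x/z](π[z](S))) → 6
  (π[x](σ[x='t'](S)) ∪ π[x](ρ[x/z](π[z](S)))) → 7

== RESULT ==
x
p
p
q
s
s
t
t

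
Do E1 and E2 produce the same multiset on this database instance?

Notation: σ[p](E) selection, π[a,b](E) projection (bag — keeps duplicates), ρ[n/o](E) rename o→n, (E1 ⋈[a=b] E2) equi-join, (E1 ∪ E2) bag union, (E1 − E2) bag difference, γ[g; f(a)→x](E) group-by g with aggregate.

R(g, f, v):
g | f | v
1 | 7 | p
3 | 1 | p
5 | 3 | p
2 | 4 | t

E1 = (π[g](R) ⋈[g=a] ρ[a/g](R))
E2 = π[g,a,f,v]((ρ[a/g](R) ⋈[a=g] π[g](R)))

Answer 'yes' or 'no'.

E1 stepwise |·|:
  R → 4
  π[g](R) → 4
  R → 4
  ρ[a/g](R) → 4
  (π[g](R) ⋈[g=a] ρ[a/g](R)) → 4
E2 stepwise |·|:
  R → 4
  ρ[a/g](R) → 4
  R → 4
  π[g](R) → 4
  (ρ[a/g](R) ⋈[a=g] π[g](R)) → 4
  π[g,a,f,v]((ρ[a/g](R) ⋈[a=g] π[g](R))) → 4

E1 and E2 produce the same multiset:
g | a | f | v
1 | 1 | 7 | p
2 | 2 | 4 | t
3 | 3 | 1 | p
5 | 5 | 3 | p

yes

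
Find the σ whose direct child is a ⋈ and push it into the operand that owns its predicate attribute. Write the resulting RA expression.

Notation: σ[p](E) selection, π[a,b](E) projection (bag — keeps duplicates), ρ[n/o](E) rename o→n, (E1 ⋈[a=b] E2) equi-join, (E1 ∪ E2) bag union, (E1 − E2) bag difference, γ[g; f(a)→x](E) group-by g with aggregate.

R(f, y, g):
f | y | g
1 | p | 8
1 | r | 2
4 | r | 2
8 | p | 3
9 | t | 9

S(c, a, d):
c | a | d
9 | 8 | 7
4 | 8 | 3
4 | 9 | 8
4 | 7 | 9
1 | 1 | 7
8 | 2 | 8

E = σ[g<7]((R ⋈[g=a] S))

σ filters on g, owned by the left side.
E' = (σ[g<7](R) ⋈[g=a] S)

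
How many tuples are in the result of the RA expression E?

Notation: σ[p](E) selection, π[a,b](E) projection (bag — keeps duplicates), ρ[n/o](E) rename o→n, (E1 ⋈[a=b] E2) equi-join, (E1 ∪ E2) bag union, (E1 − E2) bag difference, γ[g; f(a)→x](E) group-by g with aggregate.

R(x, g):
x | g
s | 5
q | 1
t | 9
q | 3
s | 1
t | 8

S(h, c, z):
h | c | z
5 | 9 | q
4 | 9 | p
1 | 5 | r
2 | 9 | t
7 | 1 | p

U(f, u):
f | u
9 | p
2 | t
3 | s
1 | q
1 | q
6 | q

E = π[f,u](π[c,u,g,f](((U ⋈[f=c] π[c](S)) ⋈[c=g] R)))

Stepwise |·|:
  U → 6
  S → 5
  π[c](S) → 5
  (U ⋈[f=c] π[c](S)) → 5
  R → 6
  ((U ⋈[f=c] π[c](S)) ⋈[c=g] R) → 7
  π[c,u,g,f](((U ⋈[f=c] π[c](S)) ⋈[c=g] R)) → 7
  π[f,u](π[c,u,g,f](((U ⋈[f=c] π[c](S)) ⋈[c=g] R))) → 7

|E| = 7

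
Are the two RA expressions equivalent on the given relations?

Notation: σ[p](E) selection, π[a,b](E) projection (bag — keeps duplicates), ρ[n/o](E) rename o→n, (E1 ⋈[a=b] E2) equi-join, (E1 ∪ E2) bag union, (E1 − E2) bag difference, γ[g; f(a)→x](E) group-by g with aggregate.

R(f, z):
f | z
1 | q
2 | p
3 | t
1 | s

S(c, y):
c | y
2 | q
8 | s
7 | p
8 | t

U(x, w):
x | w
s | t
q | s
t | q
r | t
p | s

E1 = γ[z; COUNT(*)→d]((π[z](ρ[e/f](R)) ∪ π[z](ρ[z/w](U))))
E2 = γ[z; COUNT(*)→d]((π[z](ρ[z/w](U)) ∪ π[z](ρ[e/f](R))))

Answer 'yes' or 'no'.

E1 subexpression sizes:
  R → 4
  ρ[e/f](R) → 4
  π[z](ρ[e/f](R)) → 4
  U → 5
  ρ[z/w](U) → 5
  π[z](ρ[z/w](U)) → 5
  (π[z](ρ[e/f](R)) ∪ π[z](ρ[z/w](U))) → 9
  γ[z; COUNT(*)→d]((π[z](ρ[e/f](R)) ∪ π[z](ρ[z/w](U)))) → 4
E2 subexpression sizes:
  U → 5
  ρ[z/w](U) → 5
  π[z](ρ[z/w](U)) → 5
  R → 4
  ρ[e/f](R) → 4
  π[z](ρ[e/f](R)) → 4
  (π[z](ρ[z/w](U)) ∪ π[z](ρ[e/f](R))) → 9
  γ[z; COUNT(*)→d]((π[z](ρ[z/w](U)) ∪ π[z](ρ[e/f](R)))) → 4

E1 and E2 produce the same multiset:
z | d
p | 1
q | 2
s | 3
t | 3

yes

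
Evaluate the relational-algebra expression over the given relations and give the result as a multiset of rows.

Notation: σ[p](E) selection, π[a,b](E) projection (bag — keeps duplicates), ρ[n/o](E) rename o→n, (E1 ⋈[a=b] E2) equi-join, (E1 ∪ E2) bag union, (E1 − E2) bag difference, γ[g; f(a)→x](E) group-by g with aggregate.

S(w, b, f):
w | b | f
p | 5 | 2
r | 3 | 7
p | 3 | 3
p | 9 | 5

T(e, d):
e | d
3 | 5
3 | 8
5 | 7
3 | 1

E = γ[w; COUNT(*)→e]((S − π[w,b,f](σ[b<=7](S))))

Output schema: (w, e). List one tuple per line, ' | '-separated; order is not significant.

Row counts bottom-up:
  S → 4
  S → 4
  σ[b<=7](S) → 3
  π[w,b,f](σ[b<=7](S)) → 3
  (S − π[w,b,f](σ[b<=7](S))) → 1
  γ[w; COUNT(*)→e]((S − π[w,b,f](σ[b<=7](S)))) → 1

== RESULT ==
w | e
p | 1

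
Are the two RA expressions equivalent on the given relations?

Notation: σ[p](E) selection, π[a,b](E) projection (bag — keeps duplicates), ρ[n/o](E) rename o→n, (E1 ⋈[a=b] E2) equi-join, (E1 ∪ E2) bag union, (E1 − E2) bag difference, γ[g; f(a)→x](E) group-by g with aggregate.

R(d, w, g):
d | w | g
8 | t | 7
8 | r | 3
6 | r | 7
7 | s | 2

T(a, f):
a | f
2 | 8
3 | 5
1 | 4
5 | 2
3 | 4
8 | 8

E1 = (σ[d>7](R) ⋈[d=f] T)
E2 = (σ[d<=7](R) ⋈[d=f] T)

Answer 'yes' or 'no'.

E1 row counts bottom-up:
  R → 4
  σ[d>7](R) → 2
  T → 6
  (σ[d>7](R) ⋈[d=f] T) → 4
E2 row counts bottom-up:
  R → 4
  σ[d<=7](R) → 2
  T → 6
  (σ[d<=7](R) ⋈[d=f] T) → 0

E1 result:
d | w | g | a | f
8 | r | 3 | 2 | 8
8 | r | 3 | 8 | 8
8 | t | 7 | 2 | 8
8 | t | 7 | 8 | 8
E2 result:
d | w | g | a | f
(0 rows)
Witness: (8, 't', 7, 2, 8) appears 1× in E1 but 0× in E2.

no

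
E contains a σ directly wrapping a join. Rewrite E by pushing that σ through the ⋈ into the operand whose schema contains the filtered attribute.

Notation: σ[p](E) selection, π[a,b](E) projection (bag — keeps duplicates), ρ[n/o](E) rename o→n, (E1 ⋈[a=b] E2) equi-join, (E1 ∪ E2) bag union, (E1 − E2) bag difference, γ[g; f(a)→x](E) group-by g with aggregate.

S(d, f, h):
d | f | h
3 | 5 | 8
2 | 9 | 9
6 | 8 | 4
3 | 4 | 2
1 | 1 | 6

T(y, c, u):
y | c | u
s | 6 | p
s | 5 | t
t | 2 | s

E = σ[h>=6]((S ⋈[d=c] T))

σ filters on h, owned by the left side.
E' = (σ[h>=6](S) ⋈[d=c] T)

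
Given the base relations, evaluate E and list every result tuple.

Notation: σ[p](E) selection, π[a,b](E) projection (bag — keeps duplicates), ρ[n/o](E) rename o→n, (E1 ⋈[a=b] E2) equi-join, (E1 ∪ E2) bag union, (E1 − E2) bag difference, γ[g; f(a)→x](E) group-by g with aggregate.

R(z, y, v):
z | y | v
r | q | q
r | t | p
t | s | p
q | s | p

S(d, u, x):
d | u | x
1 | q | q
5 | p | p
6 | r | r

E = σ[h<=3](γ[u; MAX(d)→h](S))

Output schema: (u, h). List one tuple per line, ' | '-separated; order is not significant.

Subexpression sizes:
  S → 3
  γ[u; MAX(d)→h](S) → 3
  σ[h<=3](γ[u; MAX(d)→h](S)) → 1

== RESULT ==
u | h
q | 1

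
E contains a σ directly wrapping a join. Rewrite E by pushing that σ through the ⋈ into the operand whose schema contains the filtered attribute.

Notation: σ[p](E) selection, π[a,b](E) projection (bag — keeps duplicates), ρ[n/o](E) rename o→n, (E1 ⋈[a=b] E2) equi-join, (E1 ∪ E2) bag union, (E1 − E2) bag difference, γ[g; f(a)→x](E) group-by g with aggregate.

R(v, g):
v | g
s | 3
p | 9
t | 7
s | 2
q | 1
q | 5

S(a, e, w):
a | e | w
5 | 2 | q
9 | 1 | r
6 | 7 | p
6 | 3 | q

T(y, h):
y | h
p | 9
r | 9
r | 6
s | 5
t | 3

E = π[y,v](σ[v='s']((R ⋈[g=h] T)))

σ filters on v, owned by the left side.
E' = π[y,v]((σ[v='s'](R) ⋈[g=h] T))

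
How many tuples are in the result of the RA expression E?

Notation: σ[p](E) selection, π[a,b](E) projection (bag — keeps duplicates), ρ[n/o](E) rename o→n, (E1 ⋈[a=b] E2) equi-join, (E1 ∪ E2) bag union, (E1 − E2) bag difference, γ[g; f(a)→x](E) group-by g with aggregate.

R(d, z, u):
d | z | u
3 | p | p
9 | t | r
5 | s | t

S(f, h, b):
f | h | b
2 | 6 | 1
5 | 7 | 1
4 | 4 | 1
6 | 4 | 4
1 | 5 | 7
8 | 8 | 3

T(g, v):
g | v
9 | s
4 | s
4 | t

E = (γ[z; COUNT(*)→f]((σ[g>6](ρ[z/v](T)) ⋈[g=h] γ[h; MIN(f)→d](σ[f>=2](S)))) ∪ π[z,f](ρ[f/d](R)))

Per-node cardinality:
  T → 3
  ρ[z/v](T) → 3
  σ[g>6](ρ[z/v](T)) → 1
  S → 6
  σ[f>=2](S) → 5
  γ[h; MIN(f)→d](σ[f>=2](S)) → 4
  (σ[g>6](ρ[z/v](T)) ⋈[g=h] γ[h; MIN(f)→d](σ[f>=2](S))) → 0
  γ[z; COUNT(*)→f]((σ[g>6](ρ[z/v](T)) ⋈[g=h] γ[h; MIN(f)→d](σ[f>=2](S)))) → 0
  R → 3
  ρ[f/d](R) → 3
  π[z,f](ρ[f/d](R)) → 3
  (γ[z; COUNT(*)→f]((σ[g>6](ρ[z/v](T)) ⋈[g=h] γ[h; MIN(f)→d](σ[f>=2](S)))) ∪ π[z,f](ρ[f/d](R))) → 3

|E| = 3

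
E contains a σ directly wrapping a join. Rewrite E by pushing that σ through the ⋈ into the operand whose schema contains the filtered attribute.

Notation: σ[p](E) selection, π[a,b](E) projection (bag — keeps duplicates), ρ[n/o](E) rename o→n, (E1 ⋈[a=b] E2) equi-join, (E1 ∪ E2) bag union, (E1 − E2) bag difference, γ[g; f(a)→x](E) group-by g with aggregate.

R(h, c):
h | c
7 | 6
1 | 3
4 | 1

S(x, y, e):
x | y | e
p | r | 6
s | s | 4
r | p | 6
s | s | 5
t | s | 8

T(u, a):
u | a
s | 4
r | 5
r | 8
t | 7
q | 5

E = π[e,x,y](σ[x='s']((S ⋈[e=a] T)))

σ filters on x, owned by the left side.
E' = π[e,x,y]((σ[x='s'](S) ⋈[e=a] T))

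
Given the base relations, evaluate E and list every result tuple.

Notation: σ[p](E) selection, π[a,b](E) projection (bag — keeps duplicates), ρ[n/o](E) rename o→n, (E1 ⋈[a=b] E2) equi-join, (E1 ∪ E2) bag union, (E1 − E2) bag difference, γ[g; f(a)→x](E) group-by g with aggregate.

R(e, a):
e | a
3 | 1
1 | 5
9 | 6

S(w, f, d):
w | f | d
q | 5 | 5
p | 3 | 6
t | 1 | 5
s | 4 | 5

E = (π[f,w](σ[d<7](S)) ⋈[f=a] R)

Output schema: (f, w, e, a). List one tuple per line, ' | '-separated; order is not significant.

Subexpression sizes:
  S → 4
  σ[d<7](S) → 4
  π[f,w](σ[d<7](S)) → 4
  R → 3
  (π[f,w](σ[d<7](S)) ⋈[f=a] R) → 2

== RESULT ==
f | w | e | a
1 | t | 3 | 1
5 | q | 1 | 5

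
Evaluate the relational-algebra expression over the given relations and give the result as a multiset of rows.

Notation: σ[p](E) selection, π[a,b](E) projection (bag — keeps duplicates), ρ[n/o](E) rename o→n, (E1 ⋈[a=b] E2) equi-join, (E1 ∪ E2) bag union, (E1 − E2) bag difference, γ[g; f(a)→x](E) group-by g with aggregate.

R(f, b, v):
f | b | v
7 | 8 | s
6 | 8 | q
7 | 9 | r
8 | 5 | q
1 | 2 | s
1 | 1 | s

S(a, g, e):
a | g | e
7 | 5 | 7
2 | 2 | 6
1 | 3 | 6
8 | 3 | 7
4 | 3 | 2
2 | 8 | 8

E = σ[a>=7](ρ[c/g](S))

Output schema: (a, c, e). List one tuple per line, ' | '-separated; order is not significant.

Per-node cardinality:
  S → 6
  ρ[c/g](S) → 6
  σ[a>=7](ρ[c/g](S)) → 2

== RESULT ==
a | c | e
7 | 5 | 7
8 | 3 | 7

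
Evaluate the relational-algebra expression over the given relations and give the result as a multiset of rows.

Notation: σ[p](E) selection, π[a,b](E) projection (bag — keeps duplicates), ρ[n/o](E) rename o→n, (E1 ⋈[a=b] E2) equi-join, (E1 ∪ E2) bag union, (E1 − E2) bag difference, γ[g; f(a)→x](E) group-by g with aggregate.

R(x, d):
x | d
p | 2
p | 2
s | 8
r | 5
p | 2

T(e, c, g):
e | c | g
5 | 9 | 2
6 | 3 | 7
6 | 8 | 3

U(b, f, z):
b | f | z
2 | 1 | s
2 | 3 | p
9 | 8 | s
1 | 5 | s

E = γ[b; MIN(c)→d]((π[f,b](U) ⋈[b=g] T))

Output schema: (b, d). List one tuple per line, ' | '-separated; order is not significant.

Row counts bottom-up:
  U → 4
  π[f,b](U) → 4
  T → 3
  (π[f,b](U) ⋈[b=g] T) → 2
  γ[b; MIN(c)→d]((π[f,b](U) ⋈[b=g] T)) → 1

== RESULT ==
b | d
2 | 9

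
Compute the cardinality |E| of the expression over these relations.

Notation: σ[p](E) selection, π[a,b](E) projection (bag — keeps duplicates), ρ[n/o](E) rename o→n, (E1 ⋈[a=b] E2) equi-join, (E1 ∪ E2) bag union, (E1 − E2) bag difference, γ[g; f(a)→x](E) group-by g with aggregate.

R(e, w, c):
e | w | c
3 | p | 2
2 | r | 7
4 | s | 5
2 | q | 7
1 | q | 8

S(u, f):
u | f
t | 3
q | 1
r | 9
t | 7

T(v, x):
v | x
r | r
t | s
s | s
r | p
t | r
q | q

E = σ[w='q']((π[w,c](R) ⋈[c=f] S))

Row counts bottom-up:
  R → 5
  π[w,c](R) → 5
  S → 4
  (π[w,c](R) ⋈[c=f] S) → 2
  σ[w='q']((π[w,c](R) ⋈[c=f] S)) → 1

|E| = 1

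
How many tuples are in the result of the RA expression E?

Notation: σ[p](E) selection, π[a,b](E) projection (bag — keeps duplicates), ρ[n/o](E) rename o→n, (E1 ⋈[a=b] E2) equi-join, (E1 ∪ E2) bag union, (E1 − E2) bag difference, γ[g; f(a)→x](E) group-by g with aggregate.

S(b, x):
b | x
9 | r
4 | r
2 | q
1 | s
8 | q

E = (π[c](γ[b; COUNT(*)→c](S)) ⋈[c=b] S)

Per-node cardinality:
  S → 5
  γ[b; COUNT(*)→c](S) → 5
  π[c](γ[b; COUNT(*)→c](S)) → 5
  S → 5
  (π[c](γ[b; COUNT(*)→c](S)) ⋈[c=b] S) → 5

|E| = 5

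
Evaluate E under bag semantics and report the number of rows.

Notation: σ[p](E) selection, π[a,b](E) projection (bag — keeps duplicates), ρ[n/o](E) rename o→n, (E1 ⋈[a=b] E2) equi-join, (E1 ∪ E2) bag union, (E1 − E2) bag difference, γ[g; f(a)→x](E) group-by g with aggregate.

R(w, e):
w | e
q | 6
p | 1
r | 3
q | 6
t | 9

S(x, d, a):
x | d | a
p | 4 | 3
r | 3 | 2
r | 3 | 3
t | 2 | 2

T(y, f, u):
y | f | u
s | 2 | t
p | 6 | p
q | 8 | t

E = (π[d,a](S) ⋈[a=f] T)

Per-node cardinality:
  S → 4
  π[d,a](S) → 4
  T → 3
  (π[d,a](S) ⋈[a=f] T) → 2

|E| = 2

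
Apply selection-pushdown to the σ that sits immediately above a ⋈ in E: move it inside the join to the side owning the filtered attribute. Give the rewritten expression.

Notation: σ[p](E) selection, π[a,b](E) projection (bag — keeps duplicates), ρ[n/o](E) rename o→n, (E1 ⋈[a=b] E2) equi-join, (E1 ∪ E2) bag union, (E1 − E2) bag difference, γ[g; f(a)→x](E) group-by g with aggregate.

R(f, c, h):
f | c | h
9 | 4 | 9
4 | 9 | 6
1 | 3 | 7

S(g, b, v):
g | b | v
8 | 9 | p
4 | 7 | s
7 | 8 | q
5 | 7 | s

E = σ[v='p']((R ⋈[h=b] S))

σ filters on v, owned by the right side.
E' = (R ⋈[h=b] σ[v='p'](S))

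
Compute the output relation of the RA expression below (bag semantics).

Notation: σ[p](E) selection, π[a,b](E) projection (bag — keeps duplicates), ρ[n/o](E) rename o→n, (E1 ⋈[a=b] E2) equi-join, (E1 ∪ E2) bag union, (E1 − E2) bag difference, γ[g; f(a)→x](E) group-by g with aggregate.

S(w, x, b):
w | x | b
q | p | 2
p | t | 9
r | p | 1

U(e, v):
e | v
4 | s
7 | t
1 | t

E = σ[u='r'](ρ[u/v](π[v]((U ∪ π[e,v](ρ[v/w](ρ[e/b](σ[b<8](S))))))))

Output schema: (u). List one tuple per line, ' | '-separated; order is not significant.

Row counts bottom-up:
  U → 3
  S → 3
  σ[b<8](S) → 2
  ρ[e/b](σ[b<8](S)) → 2
  ρ[v/w](ρ[e/b](σ[b<8](S))) → 2
  π[e,v](ρ[v/w](ρ[e/b](σ[b<8](S)))) → 2
  (U ∪ π[e,v](ρ[v/w](ρ[e/b](σ[b<8](S))))) → 5
  π[v]((U ∪ π[e,v](ρ[v/w](ρ[e/b](σ[b<8](S)))))) → 5
  ρ[u/v](π[v]((U ∪ π[e,v](ρ[v/w](ρ[e/b](σ[b<8](S))))))) → 5
  σ[u='r'](ρ[u/v](π[v]((U ∪ π[e,v](ρ[v/w](ρ[e/b](σ[b<8](S)))))))) → 1

== RESULT ==
u
r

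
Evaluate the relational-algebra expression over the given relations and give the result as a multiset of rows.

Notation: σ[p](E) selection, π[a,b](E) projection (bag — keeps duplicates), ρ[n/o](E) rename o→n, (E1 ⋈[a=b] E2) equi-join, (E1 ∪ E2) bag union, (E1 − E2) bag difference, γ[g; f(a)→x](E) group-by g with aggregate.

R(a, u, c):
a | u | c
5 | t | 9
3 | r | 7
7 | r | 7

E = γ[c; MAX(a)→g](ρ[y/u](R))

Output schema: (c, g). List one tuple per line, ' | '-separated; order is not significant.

Row counts bottom-up:
  R → 3
  ρ[y/u](R) → 3
  γ[c; MAX(a)→g](ρ[y/u](R)) → 2

== RESULT ==
c | g
7 | 7
9 | 5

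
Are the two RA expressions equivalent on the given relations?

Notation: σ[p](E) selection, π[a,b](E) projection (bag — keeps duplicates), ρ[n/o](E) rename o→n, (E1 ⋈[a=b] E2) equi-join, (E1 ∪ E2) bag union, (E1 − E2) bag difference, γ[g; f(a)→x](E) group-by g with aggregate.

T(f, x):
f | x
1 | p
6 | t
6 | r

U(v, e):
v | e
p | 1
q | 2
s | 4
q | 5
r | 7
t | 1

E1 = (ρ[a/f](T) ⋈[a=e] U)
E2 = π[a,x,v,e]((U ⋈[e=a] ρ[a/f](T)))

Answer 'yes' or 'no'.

E1 subexpression sizes:
  T → 3
  ρ[a/f](T) → 3
  U → 6
  (ρ[a/f](T) ⋈[a=e] U) → 2
E2 subexpression sizes:
  U → 6
  T → 3
  ρ[a/f](T) → 3
  (U ⋈[e=a] ρ[a/f](T)) → 2
  π[a,x,v,e]((U ⋈[e=a] ρ[a/f](T))) → 2

E1 and E2 produce the same multiset:
a | x | v | e
1 | p | p | 1
1 | p | t | 1

yes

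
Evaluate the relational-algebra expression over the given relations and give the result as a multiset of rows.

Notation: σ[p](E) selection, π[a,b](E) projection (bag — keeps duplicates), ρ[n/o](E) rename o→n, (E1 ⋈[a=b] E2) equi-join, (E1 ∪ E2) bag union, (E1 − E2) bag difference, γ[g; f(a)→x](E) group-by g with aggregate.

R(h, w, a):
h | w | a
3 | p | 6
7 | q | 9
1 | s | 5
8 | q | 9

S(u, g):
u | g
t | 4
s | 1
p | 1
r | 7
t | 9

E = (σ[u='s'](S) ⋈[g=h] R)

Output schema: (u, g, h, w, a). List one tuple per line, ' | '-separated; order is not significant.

Per-node cardinality:
  S → 5
  σ[u='s'](S) → 1
  R → 4
  (σ[u='s'](S) ⋈[g=h] R) → 1

== RESULT ==
u | g | h | w | a
s | 1 | 1 | s | 5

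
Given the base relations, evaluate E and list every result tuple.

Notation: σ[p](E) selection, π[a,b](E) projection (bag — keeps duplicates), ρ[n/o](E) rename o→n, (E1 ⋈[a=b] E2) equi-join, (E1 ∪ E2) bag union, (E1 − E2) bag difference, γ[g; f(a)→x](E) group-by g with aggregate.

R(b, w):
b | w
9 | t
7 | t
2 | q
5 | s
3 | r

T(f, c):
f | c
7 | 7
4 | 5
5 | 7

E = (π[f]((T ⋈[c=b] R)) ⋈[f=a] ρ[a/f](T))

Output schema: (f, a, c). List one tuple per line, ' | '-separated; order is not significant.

Row counts bottom-up:
  T → 3
  R → 5
  (T ⋈[c=b] R) → 3
  π[f]((T ⋈[c=b] R)) → 3
  T → 3
  ρ[a/f](T) → 3
  (π[f]((T ⋈[c=b] R)) ⋈[f=a] ρ[a/f](T)) → 3

== RESULT ==
f | a | c
4 | 4 | 5
5 | 5 | 7
7 | 7 | 7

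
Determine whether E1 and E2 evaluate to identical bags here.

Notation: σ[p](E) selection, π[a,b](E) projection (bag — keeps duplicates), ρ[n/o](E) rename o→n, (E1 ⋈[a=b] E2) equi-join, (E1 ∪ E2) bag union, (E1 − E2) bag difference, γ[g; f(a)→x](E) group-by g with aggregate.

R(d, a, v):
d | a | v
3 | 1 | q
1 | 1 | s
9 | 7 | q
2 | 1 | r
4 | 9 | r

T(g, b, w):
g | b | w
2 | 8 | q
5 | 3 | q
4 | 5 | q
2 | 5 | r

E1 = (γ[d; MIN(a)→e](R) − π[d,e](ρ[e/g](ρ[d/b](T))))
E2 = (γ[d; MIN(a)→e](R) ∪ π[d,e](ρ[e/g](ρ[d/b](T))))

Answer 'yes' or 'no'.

E1 stepwise |·|:
  R → 5
  γ[d; MIN(a)→e](R) → 5
  T → 4
  ρ[d/b](T) → 4
  ρ[e/g](ρ[d/b](T)) → 4
  π[d,e](ρ[e/g](ρ[d/b](T))) → 4
  (γ[d; MIN(a)→e](R) − π[d,e](ρ[e/g](ρ[d/b](T)))) → 5
E2 stepwise |·|:
  R → 5
  γ[d; MIN(a)→e](R) → 5
  T → 4
  ρ[d/b](T) → 4
  ρ[e/g](ρ[d/b](T)) → 4
  π[d,e](ρ[e/g](ρ[d/b](T))) → 4
  (γ[d; MIN(a)→e](R) ∪ π[d,e](ρ[e/g](ρ[d/b](T)))) → 9

E1 result:
d | e
1 | 1
2 | 1
3 | 1
4 | 9
9 | 7
E2 result:
d | e
1 | 1
2 | 1
3 | 1
3 | 5
4 | 9
5 | 2
5 | 4
8 | 2
9 | 7
Witness: (5, 4) appears 0× in E1 but 1× in E2.

no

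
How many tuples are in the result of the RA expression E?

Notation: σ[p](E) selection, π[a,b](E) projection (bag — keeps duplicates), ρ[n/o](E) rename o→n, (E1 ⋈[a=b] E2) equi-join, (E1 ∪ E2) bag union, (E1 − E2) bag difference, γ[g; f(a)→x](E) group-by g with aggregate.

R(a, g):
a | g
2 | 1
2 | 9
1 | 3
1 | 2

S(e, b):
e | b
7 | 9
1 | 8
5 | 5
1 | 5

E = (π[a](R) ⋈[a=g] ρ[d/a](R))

Stepwise |·|:
  R → 4
  π[a](R) → 4
  R → 4
  ρ[d/a](R) → 4
  (π[a](R) ⋈[a=g] ρ[d/a](R)) → 4

|E| = 4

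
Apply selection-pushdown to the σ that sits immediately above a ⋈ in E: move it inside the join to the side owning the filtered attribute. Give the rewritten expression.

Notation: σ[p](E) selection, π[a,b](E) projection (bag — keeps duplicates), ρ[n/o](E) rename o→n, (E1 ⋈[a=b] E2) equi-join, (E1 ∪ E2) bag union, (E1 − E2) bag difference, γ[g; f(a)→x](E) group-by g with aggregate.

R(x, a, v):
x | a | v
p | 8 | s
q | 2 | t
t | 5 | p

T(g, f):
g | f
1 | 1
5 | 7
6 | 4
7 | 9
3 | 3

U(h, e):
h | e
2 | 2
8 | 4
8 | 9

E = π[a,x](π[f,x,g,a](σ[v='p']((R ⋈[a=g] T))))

σ filters on v, owned by the left side.
E' = π[a,x](π[f,x,g,a]((σ[v='p'](R) ⋈[a=g] T)))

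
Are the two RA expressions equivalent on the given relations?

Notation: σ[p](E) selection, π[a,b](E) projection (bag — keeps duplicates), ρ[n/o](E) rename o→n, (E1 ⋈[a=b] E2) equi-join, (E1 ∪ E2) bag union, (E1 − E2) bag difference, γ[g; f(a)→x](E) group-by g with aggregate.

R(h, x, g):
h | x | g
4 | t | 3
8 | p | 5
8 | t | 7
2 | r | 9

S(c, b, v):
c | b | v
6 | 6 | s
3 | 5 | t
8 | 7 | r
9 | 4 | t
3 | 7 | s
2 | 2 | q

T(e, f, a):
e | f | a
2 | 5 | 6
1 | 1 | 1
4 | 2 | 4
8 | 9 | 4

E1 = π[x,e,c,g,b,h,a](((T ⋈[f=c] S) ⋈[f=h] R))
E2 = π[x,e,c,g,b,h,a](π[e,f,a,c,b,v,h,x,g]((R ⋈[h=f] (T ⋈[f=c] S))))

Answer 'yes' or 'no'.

E1 per-node cardinality:
  T → 4
  S → 6
  (T ⋈[f=c] S) → 2
  R → 4
  ((T ⋈[f=c] S) ⋈[f=h] R) → 1
  π[x,e,c,g,b,h,a](((T ⋈[f=c] S) ⋈[f=h] R)) → 1
E2 per-node cardinality:
  R → 4
  T → 4
  S → 6
  (T ⋈[f=c] S) → 2
  (R ⋈[h=f] (T ⋈[f=c] S)) → 1
  π[e,f,a,c,b,v,h,x,g]((R ⋈[h=f] (T ⋈[f=c] S))) → 1
  π[x,e,c,g,b,h,a](π[e,f,a,c,b,v,h,x,g]((R ⋈[h=f] (T ⋈[f=c] S)))) → 1

E1 and E2 produce the same multiset:
x | e | c | g | b | h | a
r | 4 | 2 | 9 | 2 | 2 | 4

yes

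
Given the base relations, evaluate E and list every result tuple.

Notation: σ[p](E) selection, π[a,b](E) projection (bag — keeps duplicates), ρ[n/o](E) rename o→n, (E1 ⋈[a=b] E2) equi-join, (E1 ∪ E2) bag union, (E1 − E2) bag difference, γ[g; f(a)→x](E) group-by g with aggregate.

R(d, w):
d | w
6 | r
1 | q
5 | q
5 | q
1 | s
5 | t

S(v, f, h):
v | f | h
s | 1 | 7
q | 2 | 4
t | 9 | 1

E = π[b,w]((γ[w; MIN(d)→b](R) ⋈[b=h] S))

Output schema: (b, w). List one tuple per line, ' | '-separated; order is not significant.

Per-node cardinality:
  R → 6
  γ[w; MIN(d)→b](R) → 4
  S → 3
  (γ[w; MIN(d)→b](R) ⋈[b=h] S) → 2
  π[b,w]((γ[w; MIN(d)→b](R) ⋈[b=h] S)) → 2

== RESULT ==
b | w
1 | q
1 | s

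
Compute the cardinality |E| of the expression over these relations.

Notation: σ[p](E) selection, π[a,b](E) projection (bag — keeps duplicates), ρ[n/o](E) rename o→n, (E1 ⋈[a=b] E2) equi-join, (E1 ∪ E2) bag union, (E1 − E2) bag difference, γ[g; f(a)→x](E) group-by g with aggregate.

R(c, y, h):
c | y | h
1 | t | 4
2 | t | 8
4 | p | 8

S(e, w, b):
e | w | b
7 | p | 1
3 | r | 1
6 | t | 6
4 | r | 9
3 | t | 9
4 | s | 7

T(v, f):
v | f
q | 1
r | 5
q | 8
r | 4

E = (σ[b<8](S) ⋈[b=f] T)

Per-node cardinality:
  S → 6
  σ[b<8](S) → 4
  T → 4
  (σ[b<8](S) ⋈[b=f] T) → 2

|E| = 2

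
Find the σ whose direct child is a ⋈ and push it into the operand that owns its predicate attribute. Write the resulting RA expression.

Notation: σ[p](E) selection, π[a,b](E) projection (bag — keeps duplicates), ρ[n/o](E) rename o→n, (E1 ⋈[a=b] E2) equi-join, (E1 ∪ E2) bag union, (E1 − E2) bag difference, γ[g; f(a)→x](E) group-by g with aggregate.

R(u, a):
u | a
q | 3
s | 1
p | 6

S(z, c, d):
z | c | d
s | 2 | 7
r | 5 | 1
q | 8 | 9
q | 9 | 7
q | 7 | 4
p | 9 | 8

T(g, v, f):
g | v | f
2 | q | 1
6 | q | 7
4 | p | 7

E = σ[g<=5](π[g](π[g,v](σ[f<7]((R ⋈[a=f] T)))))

σ filters on f, owned by the right side.
E' = σ[g<=5](π[g](π[g,v]((R ⋈[a=f] σ[f<7](T)))))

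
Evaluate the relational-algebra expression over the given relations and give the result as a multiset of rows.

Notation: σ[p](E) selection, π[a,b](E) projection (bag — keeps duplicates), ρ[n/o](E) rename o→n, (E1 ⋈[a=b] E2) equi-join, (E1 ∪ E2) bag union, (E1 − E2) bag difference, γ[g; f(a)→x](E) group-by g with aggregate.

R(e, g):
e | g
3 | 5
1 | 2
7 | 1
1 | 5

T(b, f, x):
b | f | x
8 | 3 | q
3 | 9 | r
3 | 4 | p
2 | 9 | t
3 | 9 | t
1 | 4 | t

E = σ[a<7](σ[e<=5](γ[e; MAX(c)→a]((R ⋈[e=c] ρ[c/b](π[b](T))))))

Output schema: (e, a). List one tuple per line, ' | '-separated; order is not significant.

Stepwise |·|:
  R → 4
  T → 6
  π[b](T) → 6
  ρ[c/b](π[b](T)) → 6
  (R ⋈[e=c] ρ[c/b](π[b](T))) → 5
  γ[e; MAX(c)→a]((R ⋈[e=c] ρ[c/b](π[b](T)))) → 2
  σ[e<=5](γ[e; MAX(c)→a]((R ⋈[e=c] ρ[c/b](π[b](T))))) → 2
  σ[a<7](σ[e<=5](γ[e; MAX(c)→a]((R ⋈[e=c] ρ[c/b](π[b](T)))))) → 2

== RESULT ==
e | a
1 | 1
3 | 3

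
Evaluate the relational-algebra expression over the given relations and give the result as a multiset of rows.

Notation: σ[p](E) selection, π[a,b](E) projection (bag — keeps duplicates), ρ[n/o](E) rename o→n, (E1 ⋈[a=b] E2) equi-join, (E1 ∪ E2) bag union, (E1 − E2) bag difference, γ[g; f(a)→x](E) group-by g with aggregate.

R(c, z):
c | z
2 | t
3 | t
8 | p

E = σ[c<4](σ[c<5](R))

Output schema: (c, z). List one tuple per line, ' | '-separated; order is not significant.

Row counts bottom-up:
  R → 3
  σ[c<5](R) → 2
  σ[c<4](σ[c<5](R)) → 2

== RESULT ==
c | z
2 | t
3 | t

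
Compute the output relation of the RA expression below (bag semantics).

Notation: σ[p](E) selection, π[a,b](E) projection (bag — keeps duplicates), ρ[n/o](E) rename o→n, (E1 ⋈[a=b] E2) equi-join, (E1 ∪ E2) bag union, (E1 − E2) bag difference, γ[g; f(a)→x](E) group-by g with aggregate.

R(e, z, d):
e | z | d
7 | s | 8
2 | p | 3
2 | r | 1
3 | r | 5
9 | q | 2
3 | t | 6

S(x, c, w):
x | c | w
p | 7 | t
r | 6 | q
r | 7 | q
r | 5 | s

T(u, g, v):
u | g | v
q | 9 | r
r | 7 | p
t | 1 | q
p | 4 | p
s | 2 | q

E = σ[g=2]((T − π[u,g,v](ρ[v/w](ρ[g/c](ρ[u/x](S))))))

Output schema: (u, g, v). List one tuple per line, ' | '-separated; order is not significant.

Per-node cardinality:
  T → 5
  S → 4
  ρ[u/x](S) → 4
  ρ[g/c](ρ[u/x](S)) → 4
  ρ[v/w](ρ[g/c](ρ[u/x](S))) → 4
  π[u,g,v](ρ[v/w](ρ[g/c](ρ[u/x](S)))) → 4
  (T − π[u,g,v](ρ[v/w](ρ[g/c](ρ[u/x](S))))) → 5
  σ[g=2]((T − π[u,g,v](ρ[v/w](ρ[g/c](ρ[u/x](S)))))) → 1

== RESULT ==
u | g | v
s | 2 | q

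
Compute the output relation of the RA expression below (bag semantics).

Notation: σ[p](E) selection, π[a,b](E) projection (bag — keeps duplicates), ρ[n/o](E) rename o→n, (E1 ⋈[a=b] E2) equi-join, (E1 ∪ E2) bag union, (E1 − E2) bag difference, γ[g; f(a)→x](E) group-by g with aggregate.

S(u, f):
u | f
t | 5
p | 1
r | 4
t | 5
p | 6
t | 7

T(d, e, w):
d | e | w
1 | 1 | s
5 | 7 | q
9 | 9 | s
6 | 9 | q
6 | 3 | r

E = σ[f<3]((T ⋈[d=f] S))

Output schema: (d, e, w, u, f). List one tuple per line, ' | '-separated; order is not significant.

Per-node cardinality:
  T → 5
  S → 6
  (T ⋈[d=f] S) → 5
  σ[f<3]((T ⋈[d=f] S)) → 1

== RESULT ==
d | e | w | u | f
1 | 1 | s | p | 1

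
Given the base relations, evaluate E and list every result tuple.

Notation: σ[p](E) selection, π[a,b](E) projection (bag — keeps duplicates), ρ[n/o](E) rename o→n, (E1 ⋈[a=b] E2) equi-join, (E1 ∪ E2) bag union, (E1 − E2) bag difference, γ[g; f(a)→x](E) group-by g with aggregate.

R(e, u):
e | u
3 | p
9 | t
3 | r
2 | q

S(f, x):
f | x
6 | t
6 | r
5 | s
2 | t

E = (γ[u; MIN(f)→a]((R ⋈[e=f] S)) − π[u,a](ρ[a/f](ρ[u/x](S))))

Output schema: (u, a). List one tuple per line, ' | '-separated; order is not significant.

Row counts bottom-up:
  R → 4
  S → 4
  (R ⋈[e=f] S) → 1
  γ[u; MIN(f)→a]((R ⋈[e=f] S)) → 1
  S → 4
  ρ[u/x](S) → 4
  ρ[a/f](ρ[u/x](S)) → 4
  π[u,a](ρ[a/f](ρ[u/x](S))) → 4
  (γ[u; MIN(f)→a]((R ⋈[e=f] S)) − π[u,a](ρ[a/f](ρ[u/x](S)))) → 1

== RESULT ==
u | a
q | 2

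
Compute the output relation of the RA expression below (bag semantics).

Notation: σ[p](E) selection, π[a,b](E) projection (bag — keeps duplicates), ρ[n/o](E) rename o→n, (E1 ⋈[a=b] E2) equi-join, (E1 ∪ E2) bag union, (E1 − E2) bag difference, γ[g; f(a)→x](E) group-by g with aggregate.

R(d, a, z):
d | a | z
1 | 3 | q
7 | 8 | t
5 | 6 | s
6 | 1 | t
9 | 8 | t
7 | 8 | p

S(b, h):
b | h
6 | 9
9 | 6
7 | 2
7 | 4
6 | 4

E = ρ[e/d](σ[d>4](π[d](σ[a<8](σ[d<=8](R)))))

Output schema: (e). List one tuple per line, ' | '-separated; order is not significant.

Per-node cardinality:
  R → 6
  σ[d<=8](R) → 5
  σ[a<8](σ[d<=8](R)) → 3
  π[d](σ[a<8](σ[d<=8](R))) → 3
  σ[d>4](π[d](σ[a<8](σ[d<=8](R)))) → 2
  ρ[e/d](σ[d>4](π[d](σ[a<8](σ[d<=8](R))))) → 2

== RESULT ==
e
5
6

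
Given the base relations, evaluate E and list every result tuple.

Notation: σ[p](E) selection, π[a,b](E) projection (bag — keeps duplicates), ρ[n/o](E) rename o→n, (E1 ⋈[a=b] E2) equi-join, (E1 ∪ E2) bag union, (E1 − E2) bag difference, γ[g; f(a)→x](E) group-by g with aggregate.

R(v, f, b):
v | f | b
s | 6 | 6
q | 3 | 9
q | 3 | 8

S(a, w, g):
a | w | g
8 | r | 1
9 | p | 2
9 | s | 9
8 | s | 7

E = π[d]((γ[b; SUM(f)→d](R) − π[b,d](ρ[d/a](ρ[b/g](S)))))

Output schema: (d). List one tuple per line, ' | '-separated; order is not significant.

Subexpression sizes:
  R → 3
  γ[b; SUM(f)→d](R) → 3
  S → 4
  ρ[b/g](S) → 4
  ρ[d/a](ρ[b/g](S)) → 4
  π[b,d](ρ[d/a](ρ[b/g](S))) → 4
  (γ[b; SUM(f)→d](R) − π[b,d](ρ[d/a](ρ[b/g](S)))) → 3
  π[d]((γ[b; SUM(f)→d](R) − π[b,d](ρ[d/a](ρ[b/g](S))))) → 3

== RESULT ==
d
3
3
6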